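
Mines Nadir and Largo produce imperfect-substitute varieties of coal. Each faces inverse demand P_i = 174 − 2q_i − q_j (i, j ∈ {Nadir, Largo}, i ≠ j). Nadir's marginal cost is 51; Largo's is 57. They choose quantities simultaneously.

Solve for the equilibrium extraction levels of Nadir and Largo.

Mine Nadir's profit: π = q_{Nadir}(174 − 2q_{Nadir} − q_{Largo}) − 51q_{Nadir}.
∂π/∂q_{Nadir} = 123 − 4q_{Nadir} − q_{Largo} = 0 ⇒ q_{Nadir} = 30.75 − 0.25q_{Largo}.
Similarly q_{Largo} = 29.25 − 0.25q_{Nadir}.
Solving the two reaction functions simultaneously: (1 − (−0.25)(−0.25))q_{Nadir} = 30.75 − 0.25·29.25, so 0.9375q_{Nadir} = 23.4375 and q_{Nadir} = 25.
Then q_{Largo} = 29.25 − 0.25·25 = 23.

25, 23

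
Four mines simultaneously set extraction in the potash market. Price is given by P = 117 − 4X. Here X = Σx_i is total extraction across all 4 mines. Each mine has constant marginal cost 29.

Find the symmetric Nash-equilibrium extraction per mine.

A representative mine's profit is π_i = x_i(117 − 4X) − 29x_i, with X = x_i + Σ_{j≠i} x_j.
First-order condition: 88 − 8x_i − 4Σ_{j≠i} x_j = 0.
Imposing symmetry (x_j = x for all j) turns Σ_{j≠i} x_j into 3x, so 88 = 20x and x = 4.4.

4.4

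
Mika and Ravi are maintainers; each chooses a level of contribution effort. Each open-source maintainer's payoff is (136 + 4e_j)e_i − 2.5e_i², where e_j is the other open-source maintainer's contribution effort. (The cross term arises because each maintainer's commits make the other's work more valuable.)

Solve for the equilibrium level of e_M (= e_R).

Mika's payoff is (136 + 4e_R)e_M − 2.5e_M².
∂π/∂e_M = 136 + 4e_R − 5e_M = 0, so e_M = 27.2 + 0.8e_R.
Setting e_M = e_R in the reaction function: e_M = 27.2 + 0.8e_M, so e_M = 27.2 / 0.2 = 136.

136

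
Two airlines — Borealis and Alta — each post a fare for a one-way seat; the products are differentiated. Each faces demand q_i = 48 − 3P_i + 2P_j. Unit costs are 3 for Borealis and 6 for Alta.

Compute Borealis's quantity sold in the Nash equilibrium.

35.4375

Borealis's profit: π = (P_{Borealis} − 3)(48 − 3P_{Borealis} + 2P_{Alta}).
∂π/∂P_{Borealis} = 57 − 6P_{Borealis} + 2P_{Alta} = 0 ⇒ P_{Borealis} = 9.5 + (1/3)P_{Alta}.
Similarly P_{Alta} = 11 + (1/3)P_{Borealis}.
Solving the two reaction functions simultaneously: (1 − (1/3)(1/3))P_{Borealis} = 9.5 + (1/3)·11, so (8/9)P_{Borealis} = 79/6 and P_{Borealis} = 14.8125.
Then P_{Alta} = 11 + (1/3)·14.8125 = 15.9375.
q_{Borealis} = 48 − 3·14.8125 + 2·15.9375 = 35.4375.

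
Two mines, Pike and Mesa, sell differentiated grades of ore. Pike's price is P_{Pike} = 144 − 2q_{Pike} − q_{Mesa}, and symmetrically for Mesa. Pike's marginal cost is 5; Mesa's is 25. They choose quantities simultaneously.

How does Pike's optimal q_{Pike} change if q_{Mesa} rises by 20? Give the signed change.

-5

Mine Pike's profit: π = q_{Pike}(144 − 2q_{Pike} − q_{Mesa}) − 5q_{Pike}.
∂π/∂q_{Pike} = 139 − 4q_{Pike} − q_{Mesa} = 0 ⇒ q_{Pike} = 34.75 − 0.25q_{Mesa}.
The reaction-function slope is −0.25, so a 20-unit rise in q_{Mesa} moves q_{Pike} by −0.25 × 20 = −5. Pike's best response falls — the actions are strategic substitutes.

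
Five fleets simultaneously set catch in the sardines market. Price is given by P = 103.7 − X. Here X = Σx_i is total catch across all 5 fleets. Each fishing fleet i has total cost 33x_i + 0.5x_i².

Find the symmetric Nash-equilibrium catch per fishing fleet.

A representative fishing fleet's profit is π_i = x_i(103.7 − X) − 33x_i − 0.5x_i², with X = x_i + Σ_{j≠i} x_j.
First-order condition: 70.7 − 3x_i − Σ_{j≠i} x_j = 0.
With identical fishing fleets, set every x_j = x: then 70.7 − 3x − 4x = 0, i.e. x = 70.7/7 = 10.1.

10.1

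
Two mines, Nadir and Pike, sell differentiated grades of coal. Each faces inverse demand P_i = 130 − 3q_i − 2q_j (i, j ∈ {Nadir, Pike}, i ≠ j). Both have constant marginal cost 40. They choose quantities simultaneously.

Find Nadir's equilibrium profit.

379.6875

Mine Nadir's profit: π = q_{Nadir}(130 − 3q_{Nadir} − 2q_{Pike}) − 40q_{Nadir}.
∂π/∂q_{Nadir} = 90 − 6q_{Nadir} − 2q_{Pike} = 0 ⇒ q_{Nadir} = 15 − (1/3)q_{Pike}.
The game is symmetric, so in equilibrium q_{Pike} = q_{Nadir}: the reaction function gives (4/3)q_{Nadir} = 15, hence q_{Nadir} = 11.25.
P_{Nadir} = 130 − 3·11.25 − 2·11.25 = 73.75.
Profit = (73.75 − 40)·11.25 = 379.6875.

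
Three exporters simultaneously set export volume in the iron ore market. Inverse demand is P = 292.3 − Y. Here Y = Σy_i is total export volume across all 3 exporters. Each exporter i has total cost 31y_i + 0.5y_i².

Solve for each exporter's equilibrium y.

52.26

A representative exporter's profit is π_i = y_i(292.3 − Y) − 31y_i − 0.5y_i², with Y = y_i + Σ_{j≠i} y_j.
First-order condition: 261.3 − 3y_i − Σ_{j≠i} y_j = 0.
With identical exporters, set every y_j = y: then 261.3 − 3y − 2y = 0, i.e. y = 261.3/5 = 52.26.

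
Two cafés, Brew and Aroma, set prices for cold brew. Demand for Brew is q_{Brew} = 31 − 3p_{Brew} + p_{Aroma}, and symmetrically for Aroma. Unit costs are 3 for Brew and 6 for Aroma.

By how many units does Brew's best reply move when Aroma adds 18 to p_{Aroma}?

Brew's profit: π = (p_{Brew} − 3)(31 − 3p_{Brew} + p_{Aroma}).
∂π/∂p_{Brew} = 40 − 6p_{Brew} + p_{Aroma} = 0 ⇒ p_{Brew} = 20/3 + (1/6)p_{Aroma}.
The reaction-function slope is 1/6, so an 18-unit rise in p_{Aroma} moves p_{Brew} by 1/6 × 18 = 3. Brew's best response rises — the actions are strategic complements.

3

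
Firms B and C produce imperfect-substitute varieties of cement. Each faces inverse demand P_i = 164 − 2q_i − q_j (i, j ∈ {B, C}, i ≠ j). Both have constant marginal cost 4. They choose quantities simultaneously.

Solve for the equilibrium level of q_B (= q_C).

32

Firm B's profit: π = q_B(164 − 2q_B − q_C) − 4q_B.
∂π/∂q_B = 160 − 4q_B − q_C = 0 ⇒ q_B = 40 − 0.25q_C.
Setting q_B = q_C in the reaction function: q_B = 40 − 0.25q_B, so q_B = 40 / 1.25 = 32.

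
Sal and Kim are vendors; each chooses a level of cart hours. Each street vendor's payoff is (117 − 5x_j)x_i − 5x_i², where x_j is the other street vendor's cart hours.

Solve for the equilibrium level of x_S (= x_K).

Sal's payoff is (117 − 5x_K)x_S − 5x_S².
∂π/∂x_S = 117 − 5x_K − 10x_S = 0, so x_S = 11.7 − 0.5x_K.
The game is symmetric, so in equilibrium x_K = x_S: the reaction function gives 1.5x_S = 11.7, hence x_S = 7.8.

7.8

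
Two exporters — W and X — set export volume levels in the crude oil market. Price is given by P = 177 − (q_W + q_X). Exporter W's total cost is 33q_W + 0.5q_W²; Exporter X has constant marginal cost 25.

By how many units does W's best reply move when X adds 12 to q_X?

Exporter W's profit: π = q_W(177 − (q_W + q_X)) − 33q_W − 0.5q_W².
∂π/∂q_W = 144 − 3q_W − q_X = 0, so q_W = 48 − (1/3)q_X.
The reaction-function slope is −1/3, so a 12-unit rise in q_X moves q_W by −1/3 × 12 = −4. W's best response falls — the actions are strategic substitutes.

-4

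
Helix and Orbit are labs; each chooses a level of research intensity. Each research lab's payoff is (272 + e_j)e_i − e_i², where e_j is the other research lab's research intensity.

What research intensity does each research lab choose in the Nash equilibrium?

Helix's payoff is (272 + e_O)e_H − e_H².
∂π/∂e_H = 272 + e_O − 2e_H = 0, so e_H = 136 + 0.5e_O.
The game is symmetric, so in equilibrium e_O = e_H: the reaction function gives 0.5e_H = 136, hence e_H = 272.

272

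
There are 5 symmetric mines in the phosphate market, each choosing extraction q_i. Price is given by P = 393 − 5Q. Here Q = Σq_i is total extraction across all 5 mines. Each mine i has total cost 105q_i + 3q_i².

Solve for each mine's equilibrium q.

A representative mine's profit is π_i = q_i(393 − 5Q) − 105q_i − 3q_i², with Q = q_i + Σ_{j≠i} q_j.
First-order condition: 288 − 16q_i − 5Σ_{j≠i} q_j = 0.
Imposing symmetry (q_j = q for all j) turns Σ_{j≠i} q_j into 4q, so 288 = 36q and q = 8.

8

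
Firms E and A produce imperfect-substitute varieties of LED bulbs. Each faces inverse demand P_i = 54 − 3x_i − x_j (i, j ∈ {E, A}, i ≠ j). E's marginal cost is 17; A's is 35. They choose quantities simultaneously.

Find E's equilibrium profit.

Firm E's profit: π = x_E(54 − 3x_E − x_A) − 17x_E.
∂π/∂x_E = 37 − 6x_E − x_A = 0 ⇒ x_E = 37/6 − (1/6)x_A.
Similarly x_A = 19/6 − (1/6)x_E.
Plugging x_A into E's best response: x_E = 37/6 − (1/6)(19/6 − (1/6)x_E) ⇒ (35/36)x_E = 203/36, so x_E = 5.8.
Then x_A = 19/6 − (1/6)·5.8 = 2.2.
P_E = 54 − 3·5.8 − 2.2 = 34.4.
Profit = (34.4 − 17)·5.8 = 100.92.

100.92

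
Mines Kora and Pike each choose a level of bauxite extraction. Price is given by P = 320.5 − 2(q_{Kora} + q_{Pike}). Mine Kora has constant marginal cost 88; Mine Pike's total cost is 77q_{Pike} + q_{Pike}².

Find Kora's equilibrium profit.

4122.32

Mine Kora's profit: π = q_{Kora}(320.5 − 2(q_{Kora} + q_{Pike})) − 88q_{Kora}.
∂π/∂q_{Kora} = 232.5 − 4q_{Kora} − 2q_{Pike} = 0, so q_{Kora} = 58.125 − 0.5q_{Pike}.
For Pike: ∂π/∂q_{Pike} = 243.5 − 6q_{Pike} − 2q_{Kora} = 0 ⇒ q_{Pike} = 487/12 − (1/3)q_{Kora}.
Substituting the second reaction function into the first: q_{Kora} = 58.125 − 0.5(487/12 − (1/3)q_{Kora}), which gives (5/6)q_{Kora} = 227/6 ⇒ q_{Kora} = 45.4.
Then q_{Pike} = 487/12 − (1/3)·45.4 = 25.45.
Price P = 320.5 − 2·70.85 = 178.8.
Kora's profit: (178.8 − 88)·45.4 = 4122.32.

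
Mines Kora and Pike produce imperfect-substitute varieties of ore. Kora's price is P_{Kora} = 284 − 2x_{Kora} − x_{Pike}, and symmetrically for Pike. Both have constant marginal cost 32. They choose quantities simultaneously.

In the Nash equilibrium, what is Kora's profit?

Mine Kora's profit: π = x_{Kora}(284 − 2x_{Kora} − x_{Pike}) − 32x_{Kora}.
∂π/∂x_{Kora} = 252 − 4x_{Kora} − x_{Pike} = 0 ⇒ x_{Kora} = 63 − 0.25x_{Pike}.
Setting x_{Kora} = x_{Pike} in the reaction function: x_{Kora} = 63 − 0.25x_{Kora}, so x_{Kora} = 63 / 1.25 = 50.4.
P_{Kora} = 284 − 2·50.4 − 50.4 = 132.8.
Profit = (132.8 − 32)·50.4 = 5080.32.

5080.32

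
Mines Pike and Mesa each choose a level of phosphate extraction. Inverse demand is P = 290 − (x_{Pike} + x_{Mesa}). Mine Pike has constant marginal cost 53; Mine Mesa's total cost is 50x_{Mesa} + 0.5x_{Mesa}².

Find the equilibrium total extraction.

142.8

Mine Pike's profit: π = x_{Pike}(290 − (x_{Pike} + x_{Mesa})) − 53x_{Pike}.
∂π/∂x_{Pike} = 237 − 2x_{Pike} − x_{Mesa} = 0, so x_{Pike} = 118.5 − 0.5x_{Mesa}.
For Mesa: ∂π/∂x_{Mesa} = 240 − 3x_{Mesa} − x_{Pike} = 0 ⇒ x_{Mesa} = 80 − (1/3)x_{Pike}.
Substituting the second reaction function into the first: x_{Pike} = 118.5 − 0.5(80 − (1/3)x_{Pike}), which gives (5/6)x_{Pike} = 78.5 ⇒ x_{Pike} = 94.2.
Then x_{Mesa} = 80 − (1/3)·94.2 = 48.6.
Total extraction: 94.2 + 48.6 = 142.8.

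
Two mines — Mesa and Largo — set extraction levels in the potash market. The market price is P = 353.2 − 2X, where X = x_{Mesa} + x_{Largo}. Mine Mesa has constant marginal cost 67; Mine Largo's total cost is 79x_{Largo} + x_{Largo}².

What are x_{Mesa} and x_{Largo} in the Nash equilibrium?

Mine Mesa's profit: π = x_{Mesa}(353.2 − 2(x_{Mesa} + x_{Largo})) − 67x_{Mesa}.
∂π/∂x_{Mesa} = 286.2 − 4x_{Mesa} − 2x_{Largo} = 0, so x_{Mesa} = 71.55 − 0.5x_{Largo}.
For Largo: ∂π/∂x_{Largo} = 274.2 − 6x_{Largo} − 2x_{Mesa} = 0 ⇒ x_{Largo} = 45.7 − (1/3)x_{Mesa}.
Solving the two reaction functions simultaneously: (1 − (−0.5)(−1/3))x_{Mesa} = 71.55 − 0.5·45.7, so (5/6)x_{Mesa} = 48.7 and x_{Mesa} = 58.44.
Then x_{Largo} = 45.7 − (1/3)·58.44 = 26.22.

58.44, 26.22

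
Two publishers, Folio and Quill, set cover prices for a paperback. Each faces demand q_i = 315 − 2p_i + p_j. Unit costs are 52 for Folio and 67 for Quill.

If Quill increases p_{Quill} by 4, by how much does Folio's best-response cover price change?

1

Folio's profit: π = (p_{Folio} − 52)(315 − 2p_{Folio} + p_{Quill}).
∂π/∂p_{Folio} = 419 − 4p_{Folio} + p_{Quill} = 0 ⇒ p_{Folio} = 104.75 + 0.25p_{Quill}.
The reaction-function slope is 0.25, so a 4-unit rise in p_{Quill} moves p_{Folio} by 0.25 × 4 = 1. Folio's best response rises — the actions are strategic complements.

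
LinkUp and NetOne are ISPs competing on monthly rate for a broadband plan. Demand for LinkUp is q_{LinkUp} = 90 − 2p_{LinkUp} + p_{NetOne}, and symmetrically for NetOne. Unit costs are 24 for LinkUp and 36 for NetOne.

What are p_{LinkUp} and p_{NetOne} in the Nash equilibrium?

LinkUp's profit: π = (p_{LinkUp} − 24)(90 − 2p_{LinkUp} + p_{NetOne}).
∂π/∂p_{LinkUp} = 138 − 4p_{LinkUp} + p_{NetOne} = 0 ⇒ p_{LinkUp} = 34.5 + 0.25p_{NetOne}.
Similarly p_{NetOne} = 40.5 + 0.25p_{LinkUp}.
Solving the two reaction functions simultaneously: (1 − (0.25)(0.25))p_{LinkUp} = 34.5 + 0.25·40.5, so 0.9375p_{LinkUp} = 44.625 and p_{LinkUp} = 47.6.
Then p_{NetOne} = 40.5 + 0.25·47.6 = 52.4.

47.6, 52.4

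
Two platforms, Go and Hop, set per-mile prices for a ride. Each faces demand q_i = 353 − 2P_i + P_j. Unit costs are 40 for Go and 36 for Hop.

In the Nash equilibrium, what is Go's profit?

21548.88

Go's profit: π = (P_{Go} − 40)(353 − 2P_{Go} + P_{Hop}).
∂π/∂P_{Go} = 433 − 4P_{Go} + P_{Hop} = 0 ⇒ P_{Go} = 108.25 + 0.25P_{Hop}.
Similarly P_{Hop} = 106.25 + 0.25P_{Go}.
Substituting the second reaction function into the first: P_{Go} = 108.25 + 0.25(106.25 + 0.25P_{Go}), which gives 0.9375P_{Go} = 134.8125 ⇒ P_{Go} = 143.8.
Then P_{Hop} = 106.25 + 0.25·143.8 = 142.2.
q_{Go} = 353 − 2·143.8 + 142.2 = 207.6.
Profit = (143.8 − 40)·207.6 = 21548.88.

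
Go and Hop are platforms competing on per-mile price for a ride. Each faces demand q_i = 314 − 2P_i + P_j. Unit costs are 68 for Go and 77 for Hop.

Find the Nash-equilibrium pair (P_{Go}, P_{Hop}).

151.2, 154.8

Go's profit: π = (P_{Go} − 68)(314 − 2P_{Go} + P_{Hop}).
∂π/∂P_{Go} = 450 − 4P_{Go} + P_{Hop} = 0 ⇒ P_{Go} = 112.5 + 0.25P_{Hop}.
Similarly P_{Hop} = 117 + 0.25P_{Go}.
Solving the two reaction functions simultaneously: (1 − (0.25)(0.25))P_{Go} = 112.5 + 0.25·117, so 0.9375P_{Go} = 141.75 and P_{Go} = 151.2.
Then P_{Hop} = 117 + 0.25·151.2 = 154.8.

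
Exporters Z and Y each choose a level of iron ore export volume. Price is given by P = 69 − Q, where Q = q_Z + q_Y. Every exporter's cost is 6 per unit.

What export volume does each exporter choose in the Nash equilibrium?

Exporter Z's profit: π = q_Z(69 − (q_Z + q_Y)) − 6q_Z.
∂π/∂q_Z = 63 − 2q_Z − q_Y = 0, so q_Z = 31.5 − 0.5q_Y.
By symmetry q_Y = q_Z; substituting into the reaction function, 1.5q_Z = 31.5 and q_Z = 21.

21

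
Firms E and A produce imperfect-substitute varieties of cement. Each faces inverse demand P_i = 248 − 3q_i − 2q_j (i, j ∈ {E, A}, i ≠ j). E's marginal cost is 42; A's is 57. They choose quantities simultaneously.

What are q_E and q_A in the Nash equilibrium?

26.6875, 22.9375

Firm E's profit: π = q_E(248 − 3q_E − 2q_A) − 42q_E.
∂π/∂q_E = 206 − 6q_E − 2q_A = 0 ⇒ q_E = 103/3 − (1/3)q_A.
Similarly q_A = 191/6 − (1/3)q_E.
Plugging q_A into E's best response: q_E = 103/3 − (1/3)(191/6 − (1/3)q_E) ⇒ (8/9)q_E = 427/18, so q_E = 26.6875.
Then q_A = 191/6 − (1/3)·26.6875 = 22.9375.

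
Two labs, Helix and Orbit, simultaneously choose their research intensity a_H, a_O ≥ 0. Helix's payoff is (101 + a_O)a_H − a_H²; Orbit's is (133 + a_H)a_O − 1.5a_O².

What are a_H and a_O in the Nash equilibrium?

87.2, 73.4

Expanding Helix's payoff: 101a_H + a_Oa_H − a_H².
∂π/∂a_H = 101 + a_O − 2a_H = 0, so a_H = 50.5 + 0.5a_O.
Likewise for Orbit: a_O = 133/3 + (1/3)a_H.
Plugging a_O into Helix's best response: a_H = 50.5 + 0.5(133/3 + (1/3)a_H) ⇒ (5/6)a_H = 218/3, so a_H = 87.2.
Then a_O = 133/3 + (1/3)·87.2 = 73.4.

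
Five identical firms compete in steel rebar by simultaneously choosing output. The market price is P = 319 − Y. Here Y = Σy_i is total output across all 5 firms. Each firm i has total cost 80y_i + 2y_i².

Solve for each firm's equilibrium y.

A representative firm's profit is π_i = y_i(319 − Y) − 80y_i − 2y_i², with Y = y_i + Σ_{j≠i} y_j.
First-order condition: 239 − 6y_i − Σ_{j≠i} y_j = 0.
With identical firms, set every y_j = y: then 239 − 6y − 4y = 0, i.e. y = 239/10 = 23.9.

23.9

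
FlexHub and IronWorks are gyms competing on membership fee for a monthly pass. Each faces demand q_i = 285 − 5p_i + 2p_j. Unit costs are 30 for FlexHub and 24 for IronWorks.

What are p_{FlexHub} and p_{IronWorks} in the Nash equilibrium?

FlexHub's profit: π = (p_{FlexHub} − 30)(285 − 5p_{FlexHub} + 2p_{IronWorks}).
∂π/∂p_{FlexHub} = 435 − 10p_{FlexHub} + 2p_{IronWorks} = 0 ⇒ p_{FlexHub} = 43.5 + 0.2p_{IronWorks}.
Similarly p_{IronWorks} = 40.5 + 0.2p_{FlexHub}.
Solving the two reaction functions simultaneously: (1 − (0.2)(0.2))p_{FlexHub} = 43.5 + 0.2·40.5, so 0.96p_{FlexHub} = 51.6 and p_{FlexHub} = 53.75.
Then p_{IronWorks} = 40.5 + 0.2·53.75 = 51.25.

53.75, 51.25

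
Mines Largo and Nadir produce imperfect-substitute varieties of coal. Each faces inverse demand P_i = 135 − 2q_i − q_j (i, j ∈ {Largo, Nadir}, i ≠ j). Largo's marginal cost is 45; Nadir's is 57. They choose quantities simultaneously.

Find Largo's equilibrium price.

82.6

Mine Largo's profit: π = q_{Largo}(135 − 2q_{Largo} − q_{Nadir}) − 45q_{Largo}.
∂π/∂q_{Largo} = 90 − 4q_{Largo} − q_{Nadir} = 0 ⇒ q_{Largo} = 22.5 − 0.25q_{Nadir}.
Similarly q_{Nadir} = 19.5 − 0.25q_{Largo}.
Plugging q_{Nadir} into Largo's best response: q_{Largo} = 22.5 − 0.25(19.5 − 0.25q_{Largo}) ⇒ 0.9375q_{Largo} = 17.625, so q_{Largo} = 18.8.
Then q_{Nadir} = 19.5 − 0.25·18.8 = 14.8.
P_{Largo} = 135 − 2·18.8 − 14.8 = 82.6.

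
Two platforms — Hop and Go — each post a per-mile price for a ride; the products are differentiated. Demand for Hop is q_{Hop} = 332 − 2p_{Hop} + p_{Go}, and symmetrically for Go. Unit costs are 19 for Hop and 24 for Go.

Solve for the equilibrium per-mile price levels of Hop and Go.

124, 126

Hop's profit: π = (p_{Hop} − 19)(332 − 2p_{Hop} + p_{Go}).
∂π/∂p_{Hop} = 370 − 4p_{Hop} + p_{Go} = 0 ⇒ p_{Hop} = 92.5 + 0.25p_{Go}.
Similarly p_{Go} = 95 + 0.25p_{Hop}.
Substituting the second reaction function into the first: p_{Hop} = 92.5 + 0.25(95 + 0.25p_{Hop}), which gives 0.9375p_{Hop} = 116.25 ⇒ p_{Hop} = 124.
Then p_{Go} = 95 + 0.25·124 = 126.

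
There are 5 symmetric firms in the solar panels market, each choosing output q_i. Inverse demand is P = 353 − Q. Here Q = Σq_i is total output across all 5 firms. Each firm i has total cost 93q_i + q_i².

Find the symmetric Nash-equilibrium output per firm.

A representative firm's profit is π_i = q_i(353 − Q) − 93q_i − q_i², with Q = q_i + Σ_{j≠i} q_j.
First-order condition: 260 − 4q_i − Σ_{j≠i} q_j = 0.
With identical firms, set every q_j = q: then 260 − 4q − 4q = 0, i.e. q = 260/8 = 32.5.

32.5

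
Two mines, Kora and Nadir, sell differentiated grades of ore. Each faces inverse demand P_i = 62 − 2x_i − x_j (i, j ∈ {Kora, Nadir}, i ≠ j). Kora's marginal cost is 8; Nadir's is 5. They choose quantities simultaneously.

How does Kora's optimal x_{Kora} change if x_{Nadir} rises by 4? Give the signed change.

Mine Kora's profit: π = x_{Kora}(62 − 2x_{Kora} − x_{Nadir}) − 8x_{Kora}.
∂π/∂x_{Kora} = 54 − 4x_{Kora} − x_{Nadir} = 0 ⇒ x_{Kora} = 13.5 − 0.25x_{Nadir}.
The reaction-function slope is −0.25, so a 4-unit rise in x_{Nadir} moves x_{Kora} by −0.25 × 4 = −1. Kora's best response falls — the actions are strategic substitutes.

-1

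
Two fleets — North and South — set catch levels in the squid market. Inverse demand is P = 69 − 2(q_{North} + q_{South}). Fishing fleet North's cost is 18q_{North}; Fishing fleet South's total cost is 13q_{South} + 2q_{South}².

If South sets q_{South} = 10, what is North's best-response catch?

Fishing fleet North's profit: π = q_{North}(69 − 2(q_{North} + q_{South})) − 18q_{North}.
∂π/∂q_{North} = 51 − 4q_{North} − 2q_{South} = 0, so q_{North} = 12.75 − 0.5q_{South}.
At q_{South} = 10: q_{North} = 12.75 − 0.5·10 = 7.75.

7.75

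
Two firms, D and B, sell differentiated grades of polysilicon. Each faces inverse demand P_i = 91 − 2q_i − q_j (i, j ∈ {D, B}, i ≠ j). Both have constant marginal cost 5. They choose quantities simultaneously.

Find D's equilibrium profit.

591.68

Firm D's profit: π = q_D(91 − 2q_D − q_B) − 5q_D.
∂π/∂q_D = 86 − 4q_D − q_B = 0 ⇒ q_D = 21.5 − 0.25q_B.
The game is symmetric, so in equilibrium q_B = q_D: the reaction function gives 1.25q_D = 21.5, hence q_D = 17.2.
P_D = 91 − 2·17.2 − 17.2 = 39.4.
Profit = (39.4 − 5)·17.2 = 591.68.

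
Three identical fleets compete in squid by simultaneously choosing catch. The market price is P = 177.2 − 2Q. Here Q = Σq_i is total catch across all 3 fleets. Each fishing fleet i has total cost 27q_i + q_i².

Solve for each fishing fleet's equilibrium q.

A representative fishing fleet's profit is π_i = q_i(177.2 − 2Q) − 27q_i − q_i², with Q = q_i + Σ_{j≠i} q_j.
First-order condition: 150.2 − 6q_i − 2Σ_{j≠i} q_j = 0.
Imposing symmetry (q_j = q for all j) turns Σ_{j≠i} q_j into 2q, so 150.2 = 10q and q = 15.02.

15.02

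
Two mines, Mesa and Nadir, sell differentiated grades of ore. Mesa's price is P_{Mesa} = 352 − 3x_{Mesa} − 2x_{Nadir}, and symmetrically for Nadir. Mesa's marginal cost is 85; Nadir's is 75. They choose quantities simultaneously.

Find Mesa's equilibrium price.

Mine Mesa's profit: π = x_{Mesa}(352 − 3x_{Mesa} − 2x_{Nadir}) − 85x_{Mesa}.
∂π/∂x_{Mesa} = 267 − 6x_{Mesa} − 2x_{Nadir} = 0 ⇒ x_{Mesa} = 44.5 − (1/3)x_{Nadir}.
Similarly x_{Nadir} = 277/6 − (1/3)x_{Mesa}.
Solving the two reaction functions simultaneously: (1 − (−1/3)(−1/3))x_{Mesa} = 44.5 − (1/3)·(277/6), so (8/9)x_{Mesa} = 262/9 and x_{Mesa} = 32.75.
Then x_{Nadir} = 277/6 − (1/3)·32.75 = 35.25.
P_{Mesa} = 352 − 3·32.75 − 2·35.25 = 183.25.

183.25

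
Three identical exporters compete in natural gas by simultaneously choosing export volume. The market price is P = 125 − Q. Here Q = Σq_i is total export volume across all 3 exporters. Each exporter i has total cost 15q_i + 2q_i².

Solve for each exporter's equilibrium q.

13.75

A representative exporter's profit is π_i = q_i(125 − Q) − 15q_i − 2q_i², with Q = q_i + Σ_{j≠i} q_j.
First-order condition: 110 − 6q_i − Σ_{j≠i} q_j = 0.
With identical exporters, set every q_j = q: then 110 − 6q − 2q = 0, i.e. q = 110/8 = 13.75.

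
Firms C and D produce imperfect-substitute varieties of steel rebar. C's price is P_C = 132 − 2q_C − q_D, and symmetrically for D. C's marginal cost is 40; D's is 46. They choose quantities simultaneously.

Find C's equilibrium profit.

Firm C's profit: π = q_C(132 − 2q_C − q_D) − 40q_C.
∂π/∂q_C = 92 − 4q_C − q_D = 0 ⇒ q_C = 23 − 0.25q_D.
Similarly q_D = 21.5 − 0.25q_C.
Substituting the second reaction function into the first: q_C = 23 − 0.25(21.5 − 0.25q_C), which gives 0.9375q_C = 17.625 ⇒ q_C = 18.8.
Then q_D = 21.5 − 0.25·18.8 = 16.8.
P_C = 132 − 2·18.8 − 16.8 = 77.6.
Profit = (77.6 − 40)·18.8 = 706.88.

706.88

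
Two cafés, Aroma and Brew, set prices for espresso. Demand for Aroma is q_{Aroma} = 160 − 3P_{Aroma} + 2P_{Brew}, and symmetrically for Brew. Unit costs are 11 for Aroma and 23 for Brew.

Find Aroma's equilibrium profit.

Aroma's profit: π = (P_{Aroma} − 11)(160 − 3P_{Aroma} + 2P_{Brew}).
∂π/∂P_{Aroma} = 193 − 6P_{Aroma} + 2P_{Brew} = 0 ⇒ P_{Aroma} = 193/6 + (1/3)P_{Brew}.
Similarly P_{Brew} = 229/6 + (1/3)P_{Aroma}.
Plugging P_{Brew} into Aroma's best response: P_{Aroma} = 193/6 + (1/3)(229/6 + (1/3)P_{Aroma}) ⇒ (8/9)P_{Aroma} = 404/9, so P_{Aroma} = 50.5.
Then P_{Brew} = 229/6 + (1/3)·50.5 = 55.
q_{Aroma} = 160 − 3·50.5 + 2·55 = 118.5.
Profit = (50.5 − 11)·118.5 = 4680.75.

4680.75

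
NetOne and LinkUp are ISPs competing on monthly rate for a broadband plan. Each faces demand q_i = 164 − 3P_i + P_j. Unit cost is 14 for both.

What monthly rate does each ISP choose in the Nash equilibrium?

41.2

NetOne's profit: π = (P_{NetOne} − 14)(164 − 3P_{NetOne} + P_{LinkUp}).
∂π/∂P_{NetOne} = 206 − 6P_{NetOne} + P_{LinkUp} = 0 ⇒ P_{NetOne} = 103/3 + (1/6)P_{LinkUp}.
By symmetry P_{LinkUp} = P_{NetOne}; substituting into the reaction function, (5/6)P_{NetOne} = 103/3 and P_{NetOne} = 41.2.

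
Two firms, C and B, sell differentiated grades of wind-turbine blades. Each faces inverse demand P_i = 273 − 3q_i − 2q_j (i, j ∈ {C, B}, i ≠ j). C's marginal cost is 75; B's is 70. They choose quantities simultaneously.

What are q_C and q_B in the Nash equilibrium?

24.4375, 25.6875

Firm C's profit: π = q_C(273 − 3q_C − 2q_B) − 75q_C.
∂π/∂q_C = 198 − 6q_C − 2q_B = 0 ⇒ q_C = 33 − (1/3)q_B.
Similarly q_B = 203/6 − (1/3)q_C.
Solving the two reaction functions simultaneously: (1 − (−1/3)(−1/3))q_C = 33 − (1/3)·(203/6), so (8/9)q_C = 391/18 and q_C = 24.4375.
Then q_B = 203/6 − (1/3)·24.4375 = 25.6875.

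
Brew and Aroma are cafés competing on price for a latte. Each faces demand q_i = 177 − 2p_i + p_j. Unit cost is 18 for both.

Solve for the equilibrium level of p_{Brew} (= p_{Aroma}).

71

Brew's profit: π = (p_{Brew} − 18)(177 − 2p_{Brew} + p_{Aroma}).
∂π/∂p_{Brew} = 213 − 4p_{Brew} + p_{Aroma} = 0 ⇒ p_{Brew} = 53.25 + 0.25p_{Aroma}.
The game is symmetric, so in equilibrium p_{Aroma} = p_{Brew}: the reaction function gives 0.75p_{Brew} = 53.25, hence p_{Brew} = 71.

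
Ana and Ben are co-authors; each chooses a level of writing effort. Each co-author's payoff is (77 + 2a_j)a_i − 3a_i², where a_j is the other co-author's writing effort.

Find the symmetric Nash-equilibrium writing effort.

19.25

Ana's payoff is (77 + 2a_B)a_A − 3a_A².
∂π/∂a_A = 77 + 2a_B − 6a_A = 0, so a_A = 77/6 + (1/3)a_B.
By symmetry a_B = a_A; substituting into the reaction function, (2/3)a_A = 77/6 and a_A = 19.25.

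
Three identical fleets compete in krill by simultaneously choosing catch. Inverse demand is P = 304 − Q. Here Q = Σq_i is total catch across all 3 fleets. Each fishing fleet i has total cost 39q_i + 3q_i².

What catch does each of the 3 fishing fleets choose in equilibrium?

26.5

A representative fishing fleet's profit is π_i = q_i(304 − Q) − 39q_i − 3q_i², with Q = q_i + Σ_{j≠i} q_j.
First-order condition: 265 − 8q_i − Σ_{j≠i} q_j = 0.
Imposing symmetry (q_j = q for all j) turns Σ_{j≠i} q_j into 2q, so 265 = 10q and q = 26.5.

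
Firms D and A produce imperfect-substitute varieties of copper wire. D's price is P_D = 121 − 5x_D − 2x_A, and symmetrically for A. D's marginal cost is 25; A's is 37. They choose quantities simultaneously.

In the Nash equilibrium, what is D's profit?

340.3125

Firm D's profit: π = x_D(121 − 5x_D − 2x_A) − 25x_D.
∂π/∂x_D = 96 − 10x_D − 2x_A = 0 ⇒ x_D = 9.6 − 0.2x_A.
Similarly x_A = 8.4 − 0.2x_D.
Plugging x_A into D's best response: x_D = 9.6 − 0.2(8.4 − 0.2x_D) ⇒ 0.96x_D = 7.92, so x_D = 8.25.
Then x_A = 8.4 − 0.2·8.25 = 6.75.
P_D = 121 − 5·8.25 − 2·6.75 = 66.25.
Profit = (66.25 − 25)·8.25 = 340.3125.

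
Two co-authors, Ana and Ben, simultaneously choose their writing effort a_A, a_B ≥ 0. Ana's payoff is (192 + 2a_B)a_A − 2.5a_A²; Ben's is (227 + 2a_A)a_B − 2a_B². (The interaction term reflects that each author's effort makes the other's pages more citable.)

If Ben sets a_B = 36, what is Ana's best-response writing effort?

52.8

Expanding Ana's payoff: 192a_A + 2a_Ba_A − 2.5a_A².
∂π/∂a_A = 192 + 2a_B − 5a_A = 0, so a_A = 38.4 + 0.4a_B.
At a_B = 36: a_A = 38.4 + 0.4·36 = 52.8.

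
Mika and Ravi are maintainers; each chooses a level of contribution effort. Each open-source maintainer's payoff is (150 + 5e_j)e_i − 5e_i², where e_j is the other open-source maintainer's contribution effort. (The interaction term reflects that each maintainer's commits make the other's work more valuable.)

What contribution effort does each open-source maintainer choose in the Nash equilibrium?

Mika's payoff is (150 + 5e_R)e_M − 5e_M².
∂π/∂e_M = 150 + 5e_R − 10e_M = 0, so e_M = 15 + 0.5e_R.
The game is symmetric, so in equilibrium e_R = e_M: the reaction function gives 0.5e_M = 15, hence e_M = 30.

30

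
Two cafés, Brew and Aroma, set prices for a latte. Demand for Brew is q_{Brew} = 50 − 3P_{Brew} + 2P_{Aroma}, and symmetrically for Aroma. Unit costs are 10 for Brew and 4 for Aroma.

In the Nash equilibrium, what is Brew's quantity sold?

Brew's profit: π = (P_{Brew} − 10)(50 − 3P_{Brew} + 2P_{Aroma}).
∂π/∂P_{Brew} = 80 − 6P_{Brew} + 2P_{Aroma} = 0 ⇒ P_{Brew} = 40/3 + (1/3)P_{Aroma}.
Similarly P_{Aroma} = 31/3 + (1/3)P_{Brew}.
Plugging P_{Aroma} into Brew's best response: P_{Brew} = 40/3 + (1/3)(31/3 + (1/3)P_{Brew}) ⇒ (8/9)P_{Brew} = 151/9, so P_{Brew} = 18.875.
Then P_{Aroma} = 31/3 + (1/3)·18.875 = 16.625.
q_{Brew} = 50 − 3·18.875 + 2·16.625 = 26.625.

26.625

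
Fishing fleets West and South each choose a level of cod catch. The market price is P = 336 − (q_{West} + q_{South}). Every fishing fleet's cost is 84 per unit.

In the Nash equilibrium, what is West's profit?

7056

Fishing fleet West's profit: π = q_{West}(336 − (q_{West} + q_{South})) − 84q_{West}.
∂π/∂q_{West} = 252 − 2q_{West} − q_{South} = 0, so q_{West} = 126 − 0.5q_{South}.
Setting q_{West} = q_{South} in the reaction function: q_{West} = 126 − 0.5q_{West}, so q_{West} = 126 / 1.5 = 84.
Price P = 336 − 168 = 168.
West's profit: (168 − 84)·84 = 7056.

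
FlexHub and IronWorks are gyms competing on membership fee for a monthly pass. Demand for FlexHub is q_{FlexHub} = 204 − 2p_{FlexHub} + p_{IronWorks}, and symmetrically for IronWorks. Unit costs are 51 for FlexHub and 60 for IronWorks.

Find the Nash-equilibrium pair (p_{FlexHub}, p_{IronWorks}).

FlexHub's profit: π = (p_{FlexHub} − 51)(204 − 2p_{FlexHub} + p_{IronWorks}).
∂π/∂p_{FlexHub} = 306 − 4p_{FlexHub} + p_{IronWorks} = 0 ⇒ p_{FlexHub} = 76.5 + 0.25p_{IronWorks}.
Similarly p_{IronWorks} = 81 + 0.25p_{FlexHub}.
Solving the two reaction functions simultaneously: (1 − (0.25)(0.25))p_{FlexHub} = 76.5 + 0.25·81, so 0.9375p_{FlexHub} = 96.75 and p_{FlexHub} = 103.2.
Then p_{IronWorks} = 81 + 0.25·103.2 = 106.8.

103.2, 106.8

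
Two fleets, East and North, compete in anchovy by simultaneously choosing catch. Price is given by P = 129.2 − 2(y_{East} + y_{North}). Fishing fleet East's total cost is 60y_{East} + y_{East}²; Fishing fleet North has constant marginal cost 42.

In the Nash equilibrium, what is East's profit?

78.6432

Fishing fleet East's profit: π = y_{East}(129.2 − 2(y_{East} + y_{North})) − 60y_{East} − y_{East}².
∂π/∂y_{East} = 69.2 − 6y_{East} − 2y_{North} = 0, so y_{East} = 173/15 − (1/3)y_{North}.
For North: ∂π/∂y_{North} = 87.2 − 4y_{North} − 2y_{East} = 0 ⇒ y_{North} = 21.8 − 0.5y_{East}.
Solving the two reaction functions simultaneously: (1 − (−1/3)(−0.5))y_{East} = 173/15 − (1/3)·21.8, so (5/6)y_{East} = 64/15 and y_{East} = 5.12.
Then y_{North} = 21.8 − 0.5·5.12 = 19.24.
Price P = 129.2 − 2·24.36 = 80.48.
East's profit: (80.48 − 60)·5.12 − (5.12)² = 78.6432.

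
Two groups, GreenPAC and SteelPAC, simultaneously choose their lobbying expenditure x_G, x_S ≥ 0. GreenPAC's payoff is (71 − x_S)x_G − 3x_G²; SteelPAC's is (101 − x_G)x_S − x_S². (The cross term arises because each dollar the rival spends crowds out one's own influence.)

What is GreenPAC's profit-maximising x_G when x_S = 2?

Expanding GreenPAC's payoff: 71x_G − x_Sx_G − 3x_G².
∂π/∂x_G = 71 − x_S − 6x_G = 0, so x_G = 71/6 − (1/6)x_S.
At x_S = 2: x_G = 71/6 − (1/6)·2 = 11.5.

11.5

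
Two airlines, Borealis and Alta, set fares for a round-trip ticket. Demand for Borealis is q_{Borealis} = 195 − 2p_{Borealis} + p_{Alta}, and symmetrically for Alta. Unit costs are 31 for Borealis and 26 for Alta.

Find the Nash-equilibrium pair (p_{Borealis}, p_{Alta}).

Borealis's profit: π = (p_{Borealis} − 31)(195 − 2p_{Borealis} + p_{Alta}).
∂π/∂p_{Borealis} = 257 − 4p_{Borealis} + p_{Alta} = 0 ⇒ p_{Borealis} = 64.25 + 0.25p_{Alta}.
Similarly p_{Alta} = 61.75 + 0.25p_{Borealis}.
Substituting the second reaction function into the first: p_{Borealis} = 64.25 + 0.25(61.75 + 0.25p_{Borealis}), which gives 0.9375p_{Borealis} = 79.6875 ⇒ p_{Borealis} = 85.
Then p_{Alta} = 61.75 + 0.25·85 = 83.

85, 83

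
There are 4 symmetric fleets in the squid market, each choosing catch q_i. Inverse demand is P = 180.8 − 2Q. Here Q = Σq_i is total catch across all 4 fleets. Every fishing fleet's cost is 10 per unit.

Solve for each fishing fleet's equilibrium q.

A representative fishing fleet's profit is π_i = q_i(180.8 − 2Q) − 10q_i, with Q = q_i + Σ_{j≠i} q_j.
First-order condition: 170.8 − 4q_i − 2Σ_{j≠i} q_j = 0.
In a symmetric equilibrium every fishing fleet chooses the same q, so Σ_{j≠i} q_j = 3q. The condition becomes 170.8 − 10q = 0, giving q = 170.8/10 = 17.08.

17.08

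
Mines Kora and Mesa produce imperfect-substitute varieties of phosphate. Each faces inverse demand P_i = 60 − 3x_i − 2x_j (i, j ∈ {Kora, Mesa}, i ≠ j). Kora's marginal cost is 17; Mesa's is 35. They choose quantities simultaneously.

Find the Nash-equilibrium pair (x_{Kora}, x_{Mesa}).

6.5, 2

Mine Kora's profit: π = x_{Kora}(60 − 3x_{Kora} − 2x_{Mesa}) − 17x_{Kora}.
∂π/∂x_{Kora} = 43 − 6x_{Kora} − 2x_{Mesa} = 0 ⇒ x_{Kora} = 43/6 − (1/3)x_{Mesa}.
Similarly x_{Mesa} = 25/6 − (1/3)x_{Kora}.
Plugging x_{Mesa} into Kora's best response: x_{Kora} = 43/6 − (1/3)(25/6 − (1/3)x_{Kora}) ⇒ (8/9)x_{Kora} = 52/9, so x_{Kora} = 6.5.
Then x_{Mesa} = 25/6 − (1/3)·6.5 = 2.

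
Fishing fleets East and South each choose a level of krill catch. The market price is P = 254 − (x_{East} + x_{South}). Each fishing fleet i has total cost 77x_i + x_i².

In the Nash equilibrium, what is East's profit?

Fishing fleet East's profit: π = x_{East}(254 − (x_{East} + x_{South})) − 77x_{East} − x_{East}².
∂π/∂x_{East} = 177 − 4x_{East} − x_{South} = 0, so x_{East} = 44.25 − 0.25x_{South}.
Setting x_{East} = x_{South} in the reaction function: x_{East} = 44.25 − 0.25x_{East}, so x_{East} = 44.25 / 1.25 = 35.4.
Price P = 254 − 70.8 = 183.2.
East's profit: (183.2 − 77)·35.4 − (35.4)² = 2506.32.

2506.32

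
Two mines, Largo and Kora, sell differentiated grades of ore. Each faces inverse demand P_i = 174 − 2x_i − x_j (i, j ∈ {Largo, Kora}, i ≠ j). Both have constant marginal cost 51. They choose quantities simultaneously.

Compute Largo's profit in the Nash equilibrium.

1210.32

Mine Largo's profit: π = x_{Largo}(174 − 2x_{Largo} − x_{Kora}) − 51x_{Largo}.
∂π/∂x_{Largo} = 123 − 4x_{Largo} − x_{Kora} = 0 ⇒ x_{Largo} = 30.75 − 0.25x_{Kora}.
The game is symmetric, so in equilibrium x_{Kora} = x_{Largo}: the reaction function gives 1.25x_{Largo} = 30.75, hence x_{Largo} = 24.6.
P_{Largo} = 174 − 2·24.6 − 24.6 = 100.2.
Profit = (100.2 − 51)·24.6 = 1210.32.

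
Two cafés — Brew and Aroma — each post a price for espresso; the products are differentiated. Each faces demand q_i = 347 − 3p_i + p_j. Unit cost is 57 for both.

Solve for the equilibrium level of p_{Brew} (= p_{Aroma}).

103.6

Brew's profit: π = (p_{Brew} − 57)(347 − 3p_{Brew} + p_{Aroma}).
∂π/∂p_{Brew} = 518 − 6p_{Brew} + p_{Aroma} = 0 ⇒ p_{Brew} = 259/3 + (1/6)p_{Aroma}.
By symmetry p_{Aroma} = p_{Brew}; substituting into the reaction function, (5/6)p_{Brew} = 259/3 and p_{Brew} = 103.6.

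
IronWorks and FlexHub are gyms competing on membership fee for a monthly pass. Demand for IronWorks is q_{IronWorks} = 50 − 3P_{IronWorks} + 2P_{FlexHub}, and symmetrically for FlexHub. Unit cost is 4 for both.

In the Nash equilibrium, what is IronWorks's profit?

396.75

IronWorks's profit: π = (P_{IronWorks} − 4)(50 − 3P_{IronWorks} + 2P_{FlexHub}).
∂π/∂P_{IronWorks} = 62 − 6P_{IronWorks} + 2P_{FlexHub} = 0 ⇒ P_{IronWorks} = 31/3 + (1/3)P_{FlexHub}.
By symmetry P_{FlexHub} = P_{IronWorks}; substituting into the reaction function, (2/3)P_{IronWorks} = 31/3 and P_{IronWorks} = 15.5.
q_{IronWorks} = 50 − 3·15.5 + 2·15.5 = 34.5.
Profit = (15.5 − 4)·34.5 = 396.75.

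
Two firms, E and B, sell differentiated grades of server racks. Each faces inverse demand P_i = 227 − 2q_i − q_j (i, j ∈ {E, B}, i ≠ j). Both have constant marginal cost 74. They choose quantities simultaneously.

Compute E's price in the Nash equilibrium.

Firm E's profit: π = q_E(227 − 2q_E − q_B) − 74q_E.
∂π/∂q_E = 153 − 4q_E − q_B = 0 ⇒ q_E = 38.25 − 0.25q_B.
Setting q_E = q_B in the reaction function: q_E = 38.25 − 0.25q_E, so q_E = 38.25 / 1.25 = 30.6.
P_E = 227 − 2·30.6 − 30.6 = 135.2.

135.2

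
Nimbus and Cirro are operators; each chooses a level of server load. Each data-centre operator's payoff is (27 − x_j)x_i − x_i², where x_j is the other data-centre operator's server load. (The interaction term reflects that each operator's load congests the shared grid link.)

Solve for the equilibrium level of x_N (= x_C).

9

Nimbus's payoff is (27 − x_C)x_N − x_N².
∂π/∂x_N = 27 − x_C − 2x_N = 0, so x_N = 13.5 − 0.5x_C.
By symmetry x_C = x_N; substituting into the reaction function, 1.5x_N = 13.5 and x_N = 9.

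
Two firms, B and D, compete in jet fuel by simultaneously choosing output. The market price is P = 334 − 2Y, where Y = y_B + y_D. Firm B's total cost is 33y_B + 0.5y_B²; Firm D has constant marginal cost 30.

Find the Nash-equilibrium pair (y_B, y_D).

37.25, 57.375

Firm B's profit: π = y_B(334 − 2(y_B + y_D)) − 33y_B − 0.5y_B².
∂π/∂y_B = 301 − 5y_B − 2y_D = 0, so y_B = 60.2 − 0.4y_D.
For D: ∂π/∂y_D = 304 − 4y_D − 2y_B = 0 ⇒ y_D = 76 − 0.5y_B.
Plugging y_D into B's best response: y_B = 60.2 − 0.4(76 − 0.5y_B) ⇒ 0.8y_B = 29.8, so y_B = 37.25.
Then y_D = 76 − 0.5·37.25 = 57.375.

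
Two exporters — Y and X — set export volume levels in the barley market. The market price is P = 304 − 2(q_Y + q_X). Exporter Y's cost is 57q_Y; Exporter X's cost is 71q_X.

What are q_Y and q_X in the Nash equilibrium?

43.5, 36.5

Exporter Y's profit: π = q_Y(304 − 2(q_Y + q_X)) − 57q_Y.
∂π/∂q_Y = 247 − 4q_Y − 2q_X = 0, so q_Y = 61.75 − 0.5q_X.
By the same steps for X: q_X = 58.25 − 0.5q_Y.
Plugging q_X into Y's best response: q_Y = 61.75 − 0.5(58.25 − 0.5q_Y) ⇒ 0.75q_Y = 32.625, so q_Y = 43.5.
Then q_X = 58.25 − 0.5·43.5 = 36.5.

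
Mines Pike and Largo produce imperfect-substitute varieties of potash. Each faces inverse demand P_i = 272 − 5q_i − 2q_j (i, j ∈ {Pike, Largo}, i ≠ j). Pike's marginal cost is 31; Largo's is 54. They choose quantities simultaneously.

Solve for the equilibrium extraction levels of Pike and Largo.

Mine Pike's profit: π = q_{Pike}(272 − 5q_{Pike} − 2q_{Largo}) − 31q_{Pike}.
∂π/∂q_{Pike} = 241 − 10q_{Pike} − 2q_{Largo} = 0 ⇒ q_{Pike} = 24.1 − 0.2q_{Largo}.
Similarly q_{Largo} = 21.8 − 0.2q_{Pike}.
Solving the two reaction functions simultaneously: (1 − (−0.2)(−0.2))q_{Pike} = 24.1 − 0.2·21.8, so 0.96q_{Pike} = 19.74 and q_{Pike} = 20.5625.
Then q_{Largo} = 21.8 − 0.2·20.5625 = 17.6875.

20.5625, 17.6875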